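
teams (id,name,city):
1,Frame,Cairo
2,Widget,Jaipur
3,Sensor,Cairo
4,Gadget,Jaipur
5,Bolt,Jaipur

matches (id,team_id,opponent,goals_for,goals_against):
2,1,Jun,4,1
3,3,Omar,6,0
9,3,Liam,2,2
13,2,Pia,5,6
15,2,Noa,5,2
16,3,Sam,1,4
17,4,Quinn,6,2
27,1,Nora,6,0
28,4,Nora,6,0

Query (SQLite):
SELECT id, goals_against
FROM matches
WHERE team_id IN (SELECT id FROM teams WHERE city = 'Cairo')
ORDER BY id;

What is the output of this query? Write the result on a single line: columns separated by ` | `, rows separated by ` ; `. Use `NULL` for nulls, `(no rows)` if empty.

2 | 1 ; 3 | 0 ; 9 | 2 ; 16 | 4 ; 27 | 0

Inner query: teams.id where city = 'Cairo'.
Outer: keep matches rows whose team_id is in that set.
Inner query → {1, 3}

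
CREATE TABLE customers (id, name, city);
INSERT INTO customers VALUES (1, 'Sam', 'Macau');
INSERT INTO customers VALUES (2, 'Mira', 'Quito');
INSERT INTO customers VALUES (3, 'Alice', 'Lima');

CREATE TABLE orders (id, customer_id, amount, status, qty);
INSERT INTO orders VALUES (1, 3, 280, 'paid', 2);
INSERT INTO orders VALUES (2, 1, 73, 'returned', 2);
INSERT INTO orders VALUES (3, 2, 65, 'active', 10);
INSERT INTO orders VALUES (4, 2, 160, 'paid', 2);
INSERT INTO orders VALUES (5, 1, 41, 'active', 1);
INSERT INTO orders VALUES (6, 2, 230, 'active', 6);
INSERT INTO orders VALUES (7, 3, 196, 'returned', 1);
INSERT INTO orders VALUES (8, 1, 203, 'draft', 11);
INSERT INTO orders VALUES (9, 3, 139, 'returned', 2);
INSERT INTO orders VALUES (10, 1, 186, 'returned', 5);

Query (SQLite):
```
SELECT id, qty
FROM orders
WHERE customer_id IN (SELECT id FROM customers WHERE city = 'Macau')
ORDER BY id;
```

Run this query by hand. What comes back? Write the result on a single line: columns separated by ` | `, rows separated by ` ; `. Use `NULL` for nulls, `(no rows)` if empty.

Inner query: customers.id where city = 'Macau'.
Outer: keep orders rows whose customer_id is in that set.
Inner query → {1}

2 | 2 ; 5 | 1 ; 8 | 11 ; 10 | 5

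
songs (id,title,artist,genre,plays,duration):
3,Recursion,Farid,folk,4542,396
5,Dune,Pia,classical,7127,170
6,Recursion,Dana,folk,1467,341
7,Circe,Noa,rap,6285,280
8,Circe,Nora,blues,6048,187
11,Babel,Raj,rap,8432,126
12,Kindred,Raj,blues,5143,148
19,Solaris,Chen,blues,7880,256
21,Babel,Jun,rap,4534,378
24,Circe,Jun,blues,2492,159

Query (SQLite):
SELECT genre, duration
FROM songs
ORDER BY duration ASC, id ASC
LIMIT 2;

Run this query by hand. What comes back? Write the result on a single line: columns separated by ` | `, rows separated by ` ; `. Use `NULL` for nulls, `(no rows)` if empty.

rap | 126 ; blues | 148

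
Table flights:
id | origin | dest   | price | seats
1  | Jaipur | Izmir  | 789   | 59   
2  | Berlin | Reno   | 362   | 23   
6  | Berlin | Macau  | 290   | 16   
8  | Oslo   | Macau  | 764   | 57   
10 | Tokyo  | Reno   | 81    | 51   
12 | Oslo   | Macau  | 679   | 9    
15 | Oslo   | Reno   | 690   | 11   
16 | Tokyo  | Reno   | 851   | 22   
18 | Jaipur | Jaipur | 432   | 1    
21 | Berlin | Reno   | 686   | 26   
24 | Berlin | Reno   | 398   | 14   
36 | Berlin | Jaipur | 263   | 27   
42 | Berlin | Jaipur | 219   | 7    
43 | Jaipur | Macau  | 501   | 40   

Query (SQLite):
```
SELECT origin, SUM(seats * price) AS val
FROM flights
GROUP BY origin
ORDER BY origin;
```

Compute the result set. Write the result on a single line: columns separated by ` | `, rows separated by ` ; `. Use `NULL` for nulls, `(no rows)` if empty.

For each row compute seats * price.
Group by origin; take SUM of the expression per group.
  Berlin: ids {2, 6, 21, 24, 36, 42} → SUM(seats * price)=45008
  Jaipur: ids {1, 18, 43} → SUM(seats * price)=67023
  Oslo: ids {8, 12, 15} → SUM(seats * price)=57249
  Tokyo: ids {10, 16} → SUM(seats * price)=22853

Berlin | 45008 ; Jaipur | 67023 ; Oslo | 57249 ; Tokyo | 22853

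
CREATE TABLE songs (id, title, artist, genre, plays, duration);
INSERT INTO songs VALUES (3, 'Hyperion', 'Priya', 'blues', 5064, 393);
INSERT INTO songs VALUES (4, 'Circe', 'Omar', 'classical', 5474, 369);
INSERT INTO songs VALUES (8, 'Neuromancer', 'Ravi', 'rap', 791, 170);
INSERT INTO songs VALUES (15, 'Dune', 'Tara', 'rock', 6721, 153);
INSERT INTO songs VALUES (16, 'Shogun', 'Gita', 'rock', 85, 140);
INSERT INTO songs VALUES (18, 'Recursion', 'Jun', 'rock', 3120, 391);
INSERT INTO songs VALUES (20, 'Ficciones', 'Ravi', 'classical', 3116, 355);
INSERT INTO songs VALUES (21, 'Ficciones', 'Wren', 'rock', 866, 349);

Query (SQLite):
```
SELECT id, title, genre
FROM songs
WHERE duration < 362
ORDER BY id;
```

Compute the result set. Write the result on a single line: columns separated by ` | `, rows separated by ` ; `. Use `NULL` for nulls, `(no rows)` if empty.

duration < 362: ids {8, 15, 16, 20, 21}

8 | Neuromancer | rap ; 15 | Dune | rock ; 16 | Shogun | rock ; 20 | Ficciones | classical ; 21 | Ficciones | rock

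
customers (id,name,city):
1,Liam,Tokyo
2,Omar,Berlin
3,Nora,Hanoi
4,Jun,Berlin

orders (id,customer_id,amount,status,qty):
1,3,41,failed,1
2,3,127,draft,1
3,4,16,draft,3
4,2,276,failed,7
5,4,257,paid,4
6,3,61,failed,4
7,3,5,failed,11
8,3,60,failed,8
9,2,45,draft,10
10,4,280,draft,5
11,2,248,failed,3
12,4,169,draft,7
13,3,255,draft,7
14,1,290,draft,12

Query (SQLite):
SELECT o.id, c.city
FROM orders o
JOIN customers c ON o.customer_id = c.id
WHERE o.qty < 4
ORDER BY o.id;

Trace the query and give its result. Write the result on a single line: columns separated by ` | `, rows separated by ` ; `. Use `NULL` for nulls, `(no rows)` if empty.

Each orders row matches the customers row where customer_id = customers.id.
Then keep rows with o.qty < 4.

1 | Hanoi ; 2 | Hanoi ; 3 | Berlin ; 11 | Berlin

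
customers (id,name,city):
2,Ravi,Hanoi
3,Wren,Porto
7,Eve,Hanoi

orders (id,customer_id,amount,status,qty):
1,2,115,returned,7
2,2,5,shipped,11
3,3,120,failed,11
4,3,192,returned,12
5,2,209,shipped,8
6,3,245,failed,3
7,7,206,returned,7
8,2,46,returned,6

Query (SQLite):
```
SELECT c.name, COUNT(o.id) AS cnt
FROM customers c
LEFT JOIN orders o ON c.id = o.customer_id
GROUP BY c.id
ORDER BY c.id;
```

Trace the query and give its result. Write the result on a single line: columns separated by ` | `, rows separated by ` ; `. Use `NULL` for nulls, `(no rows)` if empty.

Ravi | 4 ; Wren | 3 ; Eve | 1

LEFT JOIN keeps every customers row; unmatched ones get NULL for orders columns.
Group by customers.id and compute COUNT(o.id). COUNT(col) of an all-NULL group is 0.
  2: ids {1, 2, 5, 8} → COUNT(o.id)=4
  3: ids {3, 4, 6} → COUNT(o.id)=3
  7: ids {7} → COUNT(o.id)=1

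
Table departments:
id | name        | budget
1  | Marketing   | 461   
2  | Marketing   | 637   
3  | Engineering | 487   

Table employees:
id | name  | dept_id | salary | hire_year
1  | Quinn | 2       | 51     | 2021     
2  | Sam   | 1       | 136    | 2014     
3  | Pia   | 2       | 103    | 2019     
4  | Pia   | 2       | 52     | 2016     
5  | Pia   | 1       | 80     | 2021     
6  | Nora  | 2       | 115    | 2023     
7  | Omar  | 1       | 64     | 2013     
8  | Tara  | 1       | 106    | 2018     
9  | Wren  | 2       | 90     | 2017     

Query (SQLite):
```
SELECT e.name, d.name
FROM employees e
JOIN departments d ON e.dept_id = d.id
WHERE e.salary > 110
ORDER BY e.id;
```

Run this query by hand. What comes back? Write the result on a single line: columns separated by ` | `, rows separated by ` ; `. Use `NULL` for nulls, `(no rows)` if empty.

Sam | Marketing ; Nora | Marketing

Each employees row matches the departments row where dept_id = departments.id.
Then keep rows with e.salary > 110.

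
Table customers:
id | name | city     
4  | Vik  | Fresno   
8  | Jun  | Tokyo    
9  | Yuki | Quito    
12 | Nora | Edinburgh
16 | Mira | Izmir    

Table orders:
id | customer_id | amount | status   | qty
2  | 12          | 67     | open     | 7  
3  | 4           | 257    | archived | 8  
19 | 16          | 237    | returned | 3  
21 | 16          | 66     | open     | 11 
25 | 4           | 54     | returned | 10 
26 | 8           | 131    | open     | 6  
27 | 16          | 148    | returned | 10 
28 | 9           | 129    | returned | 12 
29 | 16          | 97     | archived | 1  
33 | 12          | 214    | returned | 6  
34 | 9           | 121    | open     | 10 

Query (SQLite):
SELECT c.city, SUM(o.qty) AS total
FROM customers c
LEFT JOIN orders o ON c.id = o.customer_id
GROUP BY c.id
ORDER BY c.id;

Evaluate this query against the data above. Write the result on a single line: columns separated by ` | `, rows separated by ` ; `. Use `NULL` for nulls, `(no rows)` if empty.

Fresno | 18 ; Tokyo | 6 ; Quito | 22 ; Edinburgh | 13 ; Izmir | 25

LEFT JOIN keeps every customers row; unmatched ones get NULL for orders columns.
Group by customers.id and compute SUM(o.qty). SUM over an all-NULL group is NULL.
  4: ids {3, 25} → SUM(o.qty)=18
  8: ids {26} → SUM(o.qty)=6
  9: ids {28, 34} → SUM(o.qty)=22
  12: ids {2, 33} → SUM(o.qty)=13
  16: ids {19, 21, 27, 29} → SUM(o.qty)=25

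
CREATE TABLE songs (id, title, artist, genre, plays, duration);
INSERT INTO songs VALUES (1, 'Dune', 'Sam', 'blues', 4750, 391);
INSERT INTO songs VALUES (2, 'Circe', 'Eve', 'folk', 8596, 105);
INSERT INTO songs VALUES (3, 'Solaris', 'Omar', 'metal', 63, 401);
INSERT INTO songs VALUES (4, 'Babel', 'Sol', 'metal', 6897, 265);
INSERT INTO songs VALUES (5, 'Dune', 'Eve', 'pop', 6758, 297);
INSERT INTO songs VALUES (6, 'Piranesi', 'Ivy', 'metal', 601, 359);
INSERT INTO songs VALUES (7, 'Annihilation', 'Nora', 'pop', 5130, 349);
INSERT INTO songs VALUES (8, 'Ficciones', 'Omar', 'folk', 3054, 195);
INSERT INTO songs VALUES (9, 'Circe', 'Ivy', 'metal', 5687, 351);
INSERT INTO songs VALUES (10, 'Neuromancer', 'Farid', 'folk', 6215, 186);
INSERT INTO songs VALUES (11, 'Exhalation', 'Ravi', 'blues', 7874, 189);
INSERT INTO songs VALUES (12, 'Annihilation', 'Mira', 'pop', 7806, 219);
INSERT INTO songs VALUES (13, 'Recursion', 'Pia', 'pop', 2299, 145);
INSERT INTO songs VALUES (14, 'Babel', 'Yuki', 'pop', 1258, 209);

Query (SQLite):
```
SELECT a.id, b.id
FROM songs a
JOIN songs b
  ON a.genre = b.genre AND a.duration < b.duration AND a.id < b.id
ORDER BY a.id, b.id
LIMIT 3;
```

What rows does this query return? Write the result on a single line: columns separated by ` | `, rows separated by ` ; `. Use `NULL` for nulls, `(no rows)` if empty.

2 | 8 ; 2 | 10 ; 4 | 6

Pairs (a,b) with same genre, a.duration < b.duration, a.id < b.id.
genre groups: blues:{1,11} folk:{2,8,10} metal:{3,4,6,9} pop:{5,7,12,13,14}
Ordered by (a.id, b.id); first 3.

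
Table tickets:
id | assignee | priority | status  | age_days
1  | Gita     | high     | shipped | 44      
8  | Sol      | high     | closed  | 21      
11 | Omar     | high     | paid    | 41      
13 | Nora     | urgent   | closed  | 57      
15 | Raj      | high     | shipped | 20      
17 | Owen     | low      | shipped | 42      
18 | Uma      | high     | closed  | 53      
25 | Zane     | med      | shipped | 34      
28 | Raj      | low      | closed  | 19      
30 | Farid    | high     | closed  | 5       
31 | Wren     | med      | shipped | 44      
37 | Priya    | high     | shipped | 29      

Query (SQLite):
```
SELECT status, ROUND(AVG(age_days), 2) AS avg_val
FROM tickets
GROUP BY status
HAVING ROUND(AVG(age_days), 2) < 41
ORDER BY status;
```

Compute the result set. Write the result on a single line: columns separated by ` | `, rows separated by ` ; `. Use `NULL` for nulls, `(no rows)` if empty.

closed | 31 ; shipped | 35.5

Partition tickets by status; compute ROUND(AVG(age_days), 2) within each group.
HAVING: keep groups where ROUND(AVG(age_days), 2) < 41.
  closed: ids {8, 13, 18, 28, 30} → ROUND(AVG(age_days), 2)=31
  paid: ids {11} → ROUND(AVG(age_days), 2)=41
  shipped: ids {1, 15, 17, 25, 31, 37} → ROUND(AVG(age_days), 2)=35.5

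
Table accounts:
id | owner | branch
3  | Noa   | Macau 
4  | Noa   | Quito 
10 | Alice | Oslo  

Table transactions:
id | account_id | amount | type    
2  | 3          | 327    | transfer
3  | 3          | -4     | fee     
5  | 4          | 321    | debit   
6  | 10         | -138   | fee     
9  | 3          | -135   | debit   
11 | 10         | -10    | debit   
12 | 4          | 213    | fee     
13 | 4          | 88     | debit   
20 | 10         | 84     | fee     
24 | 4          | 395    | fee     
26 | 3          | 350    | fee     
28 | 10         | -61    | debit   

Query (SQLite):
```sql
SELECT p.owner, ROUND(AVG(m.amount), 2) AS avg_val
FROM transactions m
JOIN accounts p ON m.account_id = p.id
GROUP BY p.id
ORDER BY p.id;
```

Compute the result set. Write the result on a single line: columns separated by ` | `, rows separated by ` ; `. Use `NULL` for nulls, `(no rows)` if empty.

Join each transactions row to its accounts via account_id.
Group joined rows by accounts.id; compute ROUND(AVG(m.amount), 2) per group.
  3: ids {2, 3, 9, 26} → ROUND(AVG(m.amount), 2)=134.5
  4: ids {5, 12, 13, 24} → ROUND(AVG(m.amount), 2)=254.25
  10: ids {6, 11, 20, 28} → ROUND(AVG(m.amount), 2)=-31.25

Noa | 134.5 ; Noa | 254.25 ; Alice | -31.25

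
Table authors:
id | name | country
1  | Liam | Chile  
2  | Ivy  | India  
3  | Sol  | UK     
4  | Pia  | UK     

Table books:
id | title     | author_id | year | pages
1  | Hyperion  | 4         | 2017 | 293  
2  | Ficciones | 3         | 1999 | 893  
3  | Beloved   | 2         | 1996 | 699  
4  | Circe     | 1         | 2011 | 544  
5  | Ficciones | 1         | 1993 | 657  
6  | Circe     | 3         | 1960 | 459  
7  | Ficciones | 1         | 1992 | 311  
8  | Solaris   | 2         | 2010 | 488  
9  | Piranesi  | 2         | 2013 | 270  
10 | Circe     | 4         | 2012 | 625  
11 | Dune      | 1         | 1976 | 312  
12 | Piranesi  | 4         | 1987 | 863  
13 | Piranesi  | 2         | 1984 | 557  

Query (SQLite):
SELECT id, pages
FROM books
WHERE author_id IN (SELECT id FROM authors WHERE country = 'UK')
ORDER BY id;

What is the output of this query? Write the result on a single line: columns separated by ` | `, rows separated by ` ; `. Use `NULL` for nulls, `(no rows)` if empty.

1 | 293 ; 2 | 893 ; 6 | 459 ; 10 | 625 ; 12 | 863

Inner query: authors.id where country = 'UK'.
Outer: keep books rows whose author_id is in that set.
Inner query → {3, 4}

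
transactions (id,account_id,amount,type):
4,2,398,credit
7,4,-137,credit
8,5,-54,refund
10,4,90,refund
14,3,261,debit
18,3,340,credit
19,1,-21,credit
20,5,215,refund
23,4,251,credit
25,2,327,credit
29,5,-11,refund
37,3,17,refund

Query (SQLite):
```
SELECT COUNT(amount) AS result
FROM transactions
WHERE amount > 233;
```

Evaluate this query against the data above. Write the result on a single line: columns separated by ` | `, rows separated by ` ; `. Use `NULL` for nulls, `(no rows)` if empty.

Rows where amount > 233 → amount values: [398, 261, 340, 251, 327].
COUNT(amount) counts non-NULL values → 5.

5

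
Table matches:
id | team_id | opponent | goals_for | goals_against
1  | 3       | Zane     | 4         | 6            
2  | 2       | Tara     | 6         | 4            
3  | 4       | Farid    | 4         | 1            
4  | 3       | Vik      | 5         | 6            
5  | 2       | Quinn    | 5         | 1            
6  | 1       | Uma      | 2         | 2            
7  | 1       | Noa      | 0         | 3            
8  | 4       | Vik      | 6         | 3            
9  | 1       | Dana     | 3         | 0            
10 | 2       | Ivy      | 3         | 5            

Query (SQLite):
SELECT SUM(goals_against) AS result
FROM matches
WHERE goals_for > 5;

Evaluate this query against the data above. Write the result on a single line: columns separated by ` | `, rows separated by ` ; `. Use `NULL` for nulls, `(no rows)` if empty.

7

Rows where goals_for > 5 → goals_against values: [4, 3].
SUM of non-NULL values = 7.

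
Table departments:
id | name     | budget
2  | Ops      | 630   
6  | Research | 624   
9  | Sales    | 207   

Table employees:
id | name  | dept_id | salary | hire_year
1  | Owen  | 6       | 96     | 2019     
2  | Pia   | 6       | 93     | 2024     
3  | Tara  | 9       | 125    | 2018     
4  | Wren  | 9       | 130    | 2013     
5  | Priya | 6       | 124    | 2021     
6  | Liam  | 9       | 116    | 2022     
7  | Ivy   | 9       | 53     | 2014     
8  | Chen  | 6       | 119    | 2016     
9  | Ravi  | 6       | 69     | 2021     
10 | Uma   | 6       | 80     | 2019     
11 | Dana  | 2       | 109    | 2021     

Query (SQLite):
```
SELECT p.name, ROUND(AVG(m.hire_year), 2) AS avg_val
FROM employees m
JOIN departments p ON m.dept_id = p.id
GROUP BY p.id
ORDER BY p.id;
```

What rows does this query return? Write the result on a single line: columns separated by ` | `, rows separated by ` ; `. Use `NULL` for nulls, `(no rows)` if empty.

Ops | 2021 ; Research | 2020 ; Sales | 2016.75

Join each employees row to its departments via dept_id.
Group joined rows by departments.id; compute ROUND(AVG(m.hire_year), 2) per group.
  2: ids {11} → ROUND(AVG(m.hire_year), 2)=2021
  6: ids {1, 2, 5, 8, 9, 10} → ROUND(AVG(m.hire_year), 2)=2020
  9: ids {3, 4, 6, 7} → ROUND(AVG(m.hire_year), 2)=2016.75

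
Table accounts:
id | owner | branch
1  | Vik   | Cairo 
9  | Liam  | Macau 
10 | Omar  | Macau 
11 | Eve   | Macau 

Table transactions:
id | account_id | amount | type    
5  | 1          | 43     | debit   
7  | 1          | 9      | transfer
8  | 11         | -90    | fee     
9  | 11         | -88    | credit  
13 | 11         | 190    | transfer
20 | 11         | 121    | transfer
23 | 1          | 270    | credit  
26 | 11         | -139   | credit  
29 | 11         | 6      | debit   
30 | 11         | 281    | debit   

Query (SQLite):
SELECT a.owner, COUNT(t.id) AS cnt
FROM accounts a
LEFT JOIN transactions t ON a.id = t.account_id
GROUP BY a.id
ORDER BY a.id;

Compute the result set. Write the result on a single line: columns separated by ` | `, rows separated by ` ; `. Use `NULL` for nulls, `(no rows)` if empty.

Vik | 3 ; Liam | 0 ; Omar | 0 ; Eve | 7

LEFT JOIN keeps every accounts row; unmatched ones get NULL for transactions columns.
Group by accounts.id and compute COUNT(t.id). COUNT(col) of an all-NULL group is 0.
  1: ids {5, 7, 23} → COUNT(t.id)=3
  9: ids {—} → COUNT(t.id)=0
  10: ids {—} → COUNT(t.id)=0
  11: ids {8, 9, 13, 20, 26, 29, 30} → COUNT(t.id)=7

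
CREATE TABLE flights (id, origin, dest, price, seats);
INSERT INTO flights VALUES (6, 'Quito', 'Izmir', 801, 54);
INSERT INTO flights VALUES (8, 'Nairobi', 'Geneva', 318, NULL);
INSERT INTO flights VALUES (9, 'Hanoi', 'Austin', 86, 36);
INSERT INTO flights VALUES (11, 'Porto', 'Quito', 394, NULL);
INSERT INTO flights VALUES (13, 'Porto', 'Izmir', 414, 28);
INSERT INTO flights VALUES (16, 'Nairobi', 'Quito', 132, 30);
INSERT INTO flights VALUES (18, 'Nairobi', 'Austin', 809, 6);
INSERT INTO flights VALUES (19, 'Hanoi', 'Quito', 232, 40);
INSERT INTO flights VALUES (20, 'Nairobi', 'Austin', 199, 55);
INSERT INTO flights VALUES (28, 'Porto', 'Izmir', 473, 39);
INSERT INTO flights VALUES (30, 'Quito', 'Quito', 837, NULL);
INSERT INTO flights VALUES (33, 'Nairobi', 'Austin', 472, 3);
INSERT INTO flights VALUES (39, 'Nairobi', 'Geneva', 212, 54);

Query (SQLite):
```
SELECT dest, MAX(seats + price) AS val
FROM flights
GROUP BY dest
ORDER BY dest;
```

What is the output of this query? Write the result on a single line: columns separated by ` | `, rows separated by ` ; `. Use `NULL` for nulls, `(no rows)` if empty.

For each row compute seats + price.
Group by dest; take MAX of the expression per group.
  Austin: ids {9, 18, 20, 33} → MAX(seats + price)=815
  Geneva: ids {8, 39} → MAX(seats + price)=266
  Izmir: ids {6, 13, 28} → MAX(seats + price)=855
  Quito: ids {11, 16, 19, 30} → MAX(seats + price)=272

Austin | 815 ; Geneva | 266 ; Izmir | 855 ; Quito | 272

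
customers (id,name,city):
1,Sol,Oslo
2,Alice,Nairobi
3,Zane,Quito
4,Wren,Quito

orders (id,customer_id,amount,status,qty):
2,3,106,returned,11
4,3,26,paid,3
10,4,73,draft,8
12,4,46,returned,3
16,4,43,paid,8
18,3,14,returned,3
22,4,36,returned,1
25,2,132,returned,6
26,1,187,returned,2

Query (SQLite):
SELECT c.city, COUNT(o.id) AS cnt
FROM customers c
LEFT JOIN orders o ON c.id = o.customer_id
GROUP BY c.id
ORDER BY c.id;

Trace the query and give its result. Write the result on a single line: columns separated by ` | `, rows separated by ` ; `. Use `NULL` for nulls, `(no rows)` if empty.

Oslo | 1 ; Nairobi | 1 ; Quito | 3 ; Quito | 4

LEFT JOIN keeps every customers row; unmatched ones get NULL for orders columns.
Group by customers.id and compute COUNT(o.id). COUNT(col) of an all-NULL group is 0.
  1: ids {26} → COUNT(o.id)=1
  2: ids {25} → COUNT(o.id)=1
  3: ids {2, 4, 18} → COUNT(o.id)=3
  4: ids {10, 12, 16, 22} → COUNT(o.id)=4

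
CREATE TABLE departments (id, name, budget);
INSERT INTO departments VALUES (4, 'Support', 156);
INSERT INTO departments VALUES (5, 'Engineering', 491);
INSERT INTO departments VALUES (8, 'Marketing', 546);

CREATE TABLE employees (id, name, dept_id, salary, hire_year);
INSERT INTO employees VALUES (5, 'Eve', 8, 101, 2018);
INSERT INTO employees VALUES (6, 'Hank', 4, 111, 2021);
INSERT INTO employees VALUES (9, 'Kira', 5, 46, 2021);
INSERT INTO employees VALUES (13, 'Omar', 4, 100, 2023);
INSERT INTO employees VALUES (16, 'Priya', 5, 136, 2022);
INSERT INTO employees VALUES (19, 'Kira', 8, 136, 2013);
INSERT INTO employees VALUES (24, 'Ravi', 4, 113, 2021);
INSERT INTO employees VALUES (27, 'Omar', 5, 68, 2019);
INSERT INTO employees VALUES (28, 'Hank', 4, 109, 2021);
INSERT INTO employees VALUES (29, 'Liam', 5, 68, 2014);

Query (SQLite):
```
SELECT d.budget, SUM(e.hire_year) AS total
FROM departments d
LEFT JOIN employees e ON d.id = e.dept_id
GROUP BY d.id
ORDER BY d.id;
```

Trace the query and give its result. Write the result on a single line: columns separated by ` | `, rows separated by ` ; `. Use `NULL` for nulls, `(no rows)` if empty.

LEFT JOIN keeps every departments row; unmatched ones get NULL for employees columns.
Group by departments.id and compute SUM(e.hire_year). SUM over an all-NULL group is NULL.
  4: ids {6, 13, 24, 28} → SUM(e.hire_year)=8086
  5: ids {9, 16, 27, 29} → SUM(e.hire_year)=8076
  8: ids {5, 19} → SUM(e.hire_year)=4031

156 | 8086 ; 491 | 8076 ; 546 | 4031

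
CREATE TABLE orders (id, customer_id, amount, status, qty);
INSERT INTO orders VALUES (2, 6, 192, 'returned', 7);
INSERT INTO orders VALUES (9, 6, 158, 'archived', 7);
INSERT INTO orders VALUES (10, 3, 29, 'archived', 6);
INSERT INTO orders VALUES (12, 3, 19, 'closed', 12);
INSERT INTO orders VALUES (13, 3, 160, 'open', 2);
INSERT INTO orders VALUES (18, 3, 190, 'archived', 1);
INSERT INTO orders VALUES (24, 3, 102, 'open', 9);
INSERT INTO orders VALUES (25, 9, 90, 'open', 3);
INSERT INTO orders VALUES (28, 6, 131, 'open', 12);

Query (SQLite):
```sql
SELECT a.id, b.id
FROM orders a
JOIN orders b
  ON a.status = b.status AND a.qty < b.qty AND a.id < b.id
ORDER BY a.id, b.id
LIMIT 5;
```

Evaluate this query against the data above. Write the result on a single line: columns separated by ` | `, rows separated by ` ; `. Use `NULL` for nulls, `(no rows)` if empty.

13 | 24 ; 13 | 25 ; 13 | 28 ; 24 | 28 ; 25 | 28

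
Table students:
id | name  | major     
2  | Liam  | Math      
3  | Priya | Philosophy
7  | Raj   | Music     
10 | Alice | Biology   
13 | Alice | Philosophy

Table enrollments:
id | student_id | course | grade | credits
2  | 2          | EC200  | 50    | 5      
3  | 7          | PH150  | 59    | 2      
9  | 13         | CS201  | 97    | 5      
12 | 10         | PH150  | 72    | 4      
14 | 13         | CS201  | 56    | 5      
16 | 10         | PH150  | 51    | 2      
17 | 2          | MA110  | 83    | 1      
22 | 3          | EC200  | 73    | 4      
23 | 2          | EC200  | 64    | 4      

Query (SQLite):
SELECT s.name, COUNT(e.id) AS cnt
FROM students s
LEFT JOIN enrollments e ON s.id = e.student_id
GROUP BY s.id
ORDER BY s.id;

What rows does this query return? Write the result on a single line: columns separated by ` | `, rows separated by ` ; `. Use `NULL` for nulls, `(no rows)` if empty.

LEFT JOIN keeps every students row; unmatched ones get NULL for enrollments columns.
Group by students.id and compute COUNT(e.id). COUNT(col) of an all-NULL group is 0.
  2: ids {2, 17, 23} → COUNT(e.id)=3
  3: ids {22} → COUNT(e.id)=1
  7: ids {3} → COUNT(e.id)=1
  10: ids {12, 16} → COUNT(e.id)=2
  13: ids {9, 14} → COUNT(e.id)=2

Liam | 3 ; Priya | 1 ; Raj | 1 ; Alice | 2 ; Alice | 2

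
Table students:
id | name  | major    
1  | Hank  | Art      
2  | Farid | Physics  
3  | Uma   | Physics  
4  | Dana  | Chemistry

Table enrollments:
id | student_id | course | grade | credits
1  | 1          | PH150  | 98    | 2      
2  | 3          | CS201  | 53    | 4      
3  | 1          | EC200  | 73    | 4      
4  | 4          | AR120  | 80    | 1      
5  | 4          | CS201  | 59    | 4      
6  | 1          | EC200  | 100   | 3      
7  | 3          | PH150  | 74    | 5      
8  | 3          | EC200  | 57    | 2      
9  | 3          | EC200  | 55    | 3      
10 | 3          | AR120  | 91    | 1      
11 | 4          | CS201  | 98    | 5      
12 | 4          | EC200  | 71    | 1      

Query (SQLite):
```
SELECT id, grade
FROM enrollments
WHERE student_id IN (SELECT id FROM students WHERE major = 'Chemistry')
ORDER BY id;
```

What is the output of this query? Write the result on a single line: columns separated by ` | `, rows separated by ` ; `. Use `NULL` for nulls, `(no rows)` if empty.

4 | 80 ; 5 | 59 ; 11 | 98 ; 12 | 71

Inner query: students.id where major = 'Chemistry'.
Outer: keep enrollments rows whose student_id is in that set.
Inner query → {4}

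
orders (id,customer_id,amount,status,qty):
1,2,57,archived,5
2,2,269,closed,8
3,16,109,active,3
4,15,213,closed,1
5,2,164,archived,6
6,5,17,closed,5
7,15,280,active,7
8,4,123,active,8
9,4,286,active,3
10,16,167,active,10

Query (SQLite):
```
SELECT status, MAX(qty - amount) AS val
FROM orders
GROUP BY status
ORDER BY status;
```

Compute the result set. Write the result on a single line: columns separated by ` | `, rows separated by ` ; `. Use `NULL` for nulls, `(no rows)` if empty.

active | -106 ; archived | -52 ; closed | -12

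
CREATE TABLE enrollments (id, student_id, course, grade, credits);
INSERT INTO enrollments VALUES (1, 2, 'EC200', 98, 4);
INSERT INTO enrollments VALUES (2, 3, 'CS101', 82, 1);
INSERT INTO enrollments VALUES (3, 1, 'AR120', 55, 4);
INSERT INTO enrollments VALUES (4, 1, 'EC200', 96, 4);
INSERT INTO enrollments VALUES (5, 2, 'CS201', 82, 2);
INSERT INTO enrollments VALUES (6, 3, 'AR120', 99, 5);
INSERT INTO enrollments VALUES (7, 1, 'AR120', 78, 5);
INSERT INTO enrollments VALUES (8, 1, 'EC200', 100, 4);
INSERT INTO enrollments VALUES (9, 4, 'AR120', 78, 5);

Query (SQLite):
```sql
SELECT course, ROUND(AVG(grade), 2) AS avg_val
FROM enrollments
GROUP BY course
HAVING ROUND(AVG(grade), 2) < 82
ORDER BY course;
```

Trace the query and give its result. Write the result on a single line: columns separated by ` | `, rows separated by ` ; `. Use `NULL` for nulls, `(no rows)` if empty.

Partition enrollments by course; compute ROUND(AVG(grade), 2) within each group.
HAVING: keep groups where ROUND(AVG(grade), 2) < 82.
  AR120: ids {3, 6, 7, 9} → ROUND(AVG(grade), 2)=77.5
  CS101: ids {2} → ROUND(AVG(grade), 2)=82
  CS201: ids {5} → ROUND(AVG(grade), 2)=82
  EC200: ids {1, 4, 8} → ROUND(AVG(grade), 2)=98

AR120 | 77.5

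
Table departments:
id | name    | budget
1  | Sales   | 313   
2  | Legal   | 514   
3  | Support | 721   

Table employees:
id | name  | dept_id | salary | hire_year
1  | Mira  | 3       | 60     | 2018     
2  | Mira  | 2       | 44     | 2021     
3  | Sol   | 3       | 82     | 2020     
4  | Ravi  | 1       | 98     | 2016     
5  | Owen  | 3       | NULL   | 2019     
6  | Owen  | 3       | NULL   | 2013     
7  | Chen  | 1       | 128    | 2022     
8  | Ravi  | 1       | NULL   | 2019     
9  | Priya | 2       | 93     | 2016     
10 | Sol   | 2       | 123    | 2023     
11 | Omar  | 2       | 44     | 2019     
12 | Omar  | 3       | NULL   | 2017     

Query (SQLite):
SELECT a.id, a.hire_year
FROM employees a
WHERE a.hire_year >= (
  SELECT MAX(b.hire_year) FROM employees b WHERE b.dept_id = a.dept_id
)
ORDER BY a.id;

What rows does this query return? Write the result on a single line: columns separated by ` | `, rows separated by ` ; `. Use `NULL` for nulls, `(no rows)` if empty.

For each employees row a, compute MAX(hire_year) over rows sharing a.dept_id.
Keep row a if a.hire_year >= that per-group MAX.
  dept_id=1: MAX(hire_year) = 2022
  dept_id=2: MAX(hire_year) = 2023
  dept_id=3: MAX(hire_year) = 2020

3 | 2020 ; 7 | 2022 ; 10 | 2023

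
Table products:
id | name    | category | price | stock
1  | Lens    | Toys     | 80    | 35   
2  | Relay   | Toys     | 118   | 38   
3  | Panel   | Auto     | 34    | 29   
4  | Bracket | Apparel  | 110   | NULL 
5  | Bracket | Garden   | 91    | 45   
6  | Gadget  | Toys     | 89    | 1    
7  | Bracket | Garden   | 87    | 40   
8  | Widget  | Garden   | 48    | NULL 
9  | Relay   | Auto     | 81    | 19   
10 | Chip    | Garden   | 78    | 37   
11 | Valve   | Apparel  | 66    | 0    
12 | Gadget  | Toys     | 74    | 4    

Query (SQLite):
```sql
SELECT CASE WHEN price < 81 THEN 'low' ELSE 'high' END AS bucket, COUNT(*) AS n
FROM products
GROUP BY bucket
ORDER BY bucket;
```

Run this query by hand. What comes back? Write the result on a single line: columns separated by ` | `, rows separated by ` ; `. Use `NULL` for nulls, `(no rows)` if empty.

Bucket rows by price < 81 → 'low' else 'high'; count each bucket.

high | 6 ; low | 6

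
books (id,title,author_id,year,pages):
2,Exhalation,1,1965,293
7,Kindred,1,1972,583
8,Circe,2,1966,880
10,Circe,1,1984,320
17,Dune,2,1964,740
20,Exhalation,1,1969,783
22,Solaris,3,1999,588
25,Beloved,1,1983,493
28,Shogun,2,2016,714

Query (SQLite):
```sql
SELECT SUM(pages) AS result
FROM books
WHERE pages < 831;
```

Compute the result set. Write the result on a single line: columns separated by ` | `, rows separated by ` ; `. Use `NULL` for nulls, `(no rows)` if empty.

4514

Rows where pages < 831 → pages values: [293, 583, 320, 740, 783, 588, 493, 714].
SUM of non-NULL values = 4514.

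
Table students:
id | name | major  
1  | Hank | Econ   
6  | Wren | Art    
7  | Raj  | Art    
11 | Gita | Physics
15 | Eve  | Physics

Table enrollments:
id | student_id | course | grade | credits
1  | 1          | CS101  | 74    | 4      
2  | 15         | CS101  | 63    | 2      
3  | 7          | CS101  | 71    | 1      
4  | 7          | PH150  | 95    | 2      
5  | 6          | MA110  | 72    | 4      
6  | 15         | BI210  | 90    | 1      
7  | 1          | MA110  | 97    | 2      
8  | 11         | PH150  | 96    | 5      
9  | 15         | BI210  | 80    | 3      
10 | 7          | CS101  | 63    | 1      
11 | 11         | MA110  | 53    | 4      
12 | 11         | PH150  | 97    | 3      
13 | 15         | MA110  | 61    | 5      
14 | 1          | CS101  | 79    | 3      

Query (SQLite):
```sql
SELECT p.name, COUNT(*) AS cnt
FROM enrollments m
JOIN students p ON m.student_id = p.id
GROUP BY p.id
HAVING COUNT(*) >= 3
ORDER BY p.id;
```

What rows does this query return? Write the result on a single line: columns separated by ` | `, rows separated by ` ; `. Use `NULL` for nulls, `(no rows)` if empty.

Hank | 3 ; Raj | 3 ; Gita | 3 ; Eve | 4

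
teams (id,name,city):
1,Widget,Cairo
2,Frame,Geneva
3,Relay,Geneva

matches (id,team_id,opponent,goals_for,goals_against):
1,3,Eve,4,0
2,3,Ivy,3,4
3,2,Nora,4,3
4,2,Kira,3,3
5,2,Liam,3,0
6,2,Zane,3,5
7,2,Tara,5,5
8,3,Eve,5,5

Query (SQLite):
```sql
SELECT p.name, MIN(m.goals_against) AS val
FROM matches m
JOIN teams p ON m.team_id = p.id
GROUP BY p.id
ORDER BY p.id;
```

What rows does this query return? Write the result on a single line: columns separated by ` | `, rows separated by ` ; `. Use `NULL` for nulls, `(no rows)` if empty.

Frame | 0 ; Relay | 0

Join each matches row to its teams via team_id.
Group joined rows by teams.id; compute MIN(m.goals_against) per group.
  2: ids {3, 4, 5, 6, 7} → MIN(m.goals_against)=0
  3: ids {1, 2, 8} → MIN(m.goals_against)=0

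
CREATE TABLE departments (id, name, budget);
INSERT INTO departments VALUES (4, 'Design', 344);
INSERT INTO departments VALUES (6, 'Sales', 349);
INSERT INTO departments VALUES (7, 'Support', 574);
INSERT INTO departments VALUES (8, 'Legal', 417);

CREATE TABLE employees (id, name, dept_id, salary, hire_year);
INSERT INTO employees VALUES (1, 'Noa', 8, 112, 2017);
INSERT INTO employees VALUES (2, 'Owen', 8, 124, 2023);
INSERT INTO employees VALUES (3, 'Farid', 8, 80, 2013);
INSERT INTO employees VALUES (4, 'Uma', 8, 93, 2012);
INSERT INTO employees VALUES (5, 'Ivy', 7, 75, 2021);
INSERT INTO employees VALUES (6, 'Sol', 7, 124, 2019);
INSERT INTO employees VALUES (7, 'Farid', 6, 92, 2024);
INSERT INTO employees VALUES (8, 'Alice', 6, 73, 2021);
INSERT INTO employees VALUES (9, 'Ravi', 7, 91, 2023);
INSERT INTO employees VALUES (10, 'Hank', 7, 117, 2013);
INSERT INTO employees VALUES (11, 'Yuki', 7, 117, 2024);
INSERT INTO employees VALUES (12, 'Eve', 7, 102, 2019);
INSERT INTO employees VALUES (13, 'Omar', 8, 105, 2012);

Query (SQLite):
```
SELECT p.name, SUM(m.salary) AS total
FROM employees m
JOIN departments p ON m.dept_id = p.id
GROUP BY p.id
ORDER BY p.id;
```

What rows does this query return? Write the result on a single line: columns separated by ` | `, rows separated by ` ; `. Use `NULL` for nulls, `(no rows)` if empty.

Sales | 165 ; Support | 626 ; Legal | 514

Join each employees row to its departments via dept_id.
Group joined rows by departments.id; compute SUM(m.salary) per group.
  6: ids {7, 8} → SUM(m.salary)=165
  7: ids {5, 6, 9, 10, 11, 12} → SUM(m.salary)=626
  8: ids {1, 2, 3, 4, 13} → SUM(m.salary)=514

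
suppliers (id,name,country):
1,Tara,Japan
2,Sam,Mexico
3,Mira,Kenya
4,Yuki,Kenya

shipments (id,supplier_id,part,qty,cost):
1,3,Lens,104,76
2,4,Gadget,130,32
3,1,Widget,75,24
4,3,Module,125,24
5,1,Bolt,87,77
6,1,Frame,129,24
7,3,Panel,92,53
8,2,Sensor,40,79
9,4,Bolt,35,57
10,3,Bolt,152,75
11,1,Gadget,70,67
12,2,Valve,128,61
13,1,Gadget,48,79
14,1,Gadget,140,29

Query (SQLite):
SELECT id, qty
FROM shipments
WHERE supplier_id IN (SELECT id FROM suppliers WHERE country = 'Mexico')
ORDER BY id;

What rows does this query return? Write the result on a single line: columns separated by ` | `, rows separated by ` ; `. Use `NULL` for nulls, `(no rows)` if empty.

Inner query: suppliers.id where country = 'Mexico'.
Outer: keep shipments rows whose supplier_id is in that set.
Inner query → {2}

8 | 40 ; 12 | 128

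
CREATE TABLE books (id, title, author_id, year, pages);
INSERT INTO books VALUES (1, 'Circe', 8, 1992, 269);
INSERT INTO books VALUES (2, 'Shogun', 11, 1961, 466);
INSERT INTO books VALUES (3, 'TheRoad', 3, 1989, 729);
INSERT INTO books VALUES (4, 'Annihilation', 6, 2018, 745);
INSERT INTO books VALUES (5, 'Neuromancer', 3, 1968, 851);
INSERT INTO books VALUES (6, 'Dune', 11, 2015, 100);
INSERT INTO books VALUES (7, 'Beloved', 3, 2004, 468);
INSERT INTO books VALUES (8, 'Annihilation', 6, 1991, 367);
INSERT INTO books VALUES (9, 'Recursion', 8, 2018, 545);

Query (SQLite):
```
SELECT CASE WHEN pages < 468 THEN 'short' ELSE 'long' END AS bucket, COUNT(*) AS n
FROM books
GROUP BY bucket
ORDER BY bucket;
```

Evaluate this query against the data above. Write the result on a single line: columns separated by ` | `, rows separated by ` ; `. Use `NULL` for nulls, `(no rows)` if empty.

long | 5 ; short | 4

Bucket rows by pages < 468 → 'short' else 'long'; count each bucket.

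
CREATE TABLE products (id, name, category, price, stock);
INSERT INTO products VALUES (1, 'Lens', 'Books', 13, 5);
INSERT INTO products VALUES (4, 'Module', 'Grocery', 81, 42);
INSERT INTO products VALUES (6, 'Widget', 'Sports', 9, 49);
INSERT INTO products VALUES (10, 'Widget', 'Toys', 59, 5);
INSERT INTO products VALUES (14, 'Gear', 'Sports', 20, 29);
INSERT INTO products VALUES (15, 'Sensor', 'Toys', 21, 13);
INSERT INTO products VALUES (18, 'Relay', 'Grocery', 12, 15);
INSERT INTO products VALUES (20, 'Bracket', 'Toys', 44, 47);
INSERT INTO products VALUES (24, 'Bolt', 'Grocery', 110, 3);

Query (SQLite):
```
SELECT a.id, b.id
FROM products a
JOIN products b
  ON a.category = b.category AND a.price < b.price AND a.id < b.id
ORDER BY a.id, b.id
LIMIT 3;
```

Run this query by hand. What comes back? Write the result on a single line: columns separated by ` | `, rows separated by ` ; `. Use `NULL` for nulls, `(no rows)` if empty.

4 | 24 ; 6 | 14 ; 15 | 20

Pairs (a,b) with same category, a.price < b.price, a.id < b.id.
category groups: Books:{1} Grocery:{4,18,24} Sports:{6,14} Toys:{10,15,20}
Ordered by (a.id, b.id); first 3.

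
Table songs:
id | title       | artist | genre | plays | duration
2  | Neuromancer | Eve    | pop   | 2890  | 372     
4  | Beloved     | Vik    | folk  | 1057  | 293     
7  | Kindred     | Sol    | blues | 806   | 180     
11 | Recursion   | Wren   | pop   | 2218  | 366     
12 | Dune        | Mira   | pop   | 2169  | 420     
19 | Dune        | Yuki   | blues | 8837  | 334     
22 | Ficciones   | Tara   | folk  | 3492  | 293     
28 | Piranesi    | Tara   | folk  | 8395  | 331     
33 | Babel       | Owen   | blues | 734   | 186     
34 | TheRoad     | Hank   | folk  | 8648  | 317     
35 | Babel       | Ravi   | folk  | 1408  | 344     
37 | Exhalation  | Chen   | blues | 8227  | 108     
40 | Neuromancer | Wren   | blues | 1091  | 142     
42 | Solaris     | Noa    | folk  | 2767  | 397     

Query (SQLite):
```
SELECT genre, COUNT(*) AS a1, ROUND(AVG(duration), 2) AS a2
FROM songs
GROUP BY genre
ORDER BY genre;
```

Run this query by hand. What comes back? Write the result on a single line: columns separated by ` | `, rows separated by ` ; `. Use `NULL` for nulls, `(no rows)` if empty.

Group songs by genre.
Per group compute: COUNT(*), ROUND(AVG(duration), 2).
  blues: ids {7, 19, 33, 37, 40} → COUNT(*)=5, ROUND(AVG(duration), 2)=190
  folk: ids {4, 22, 28, 34, 35, 42} → COUNT(*)=6, ROUND(AVG(duration), 2)=329.17
  pop: ids {2, 11, 12} → COUNT(*)=3, ROUND(AVG(duration), 2)=386

blues | 5 | 190 ; folk | 6 | 329.17 ; pop | 3 | 386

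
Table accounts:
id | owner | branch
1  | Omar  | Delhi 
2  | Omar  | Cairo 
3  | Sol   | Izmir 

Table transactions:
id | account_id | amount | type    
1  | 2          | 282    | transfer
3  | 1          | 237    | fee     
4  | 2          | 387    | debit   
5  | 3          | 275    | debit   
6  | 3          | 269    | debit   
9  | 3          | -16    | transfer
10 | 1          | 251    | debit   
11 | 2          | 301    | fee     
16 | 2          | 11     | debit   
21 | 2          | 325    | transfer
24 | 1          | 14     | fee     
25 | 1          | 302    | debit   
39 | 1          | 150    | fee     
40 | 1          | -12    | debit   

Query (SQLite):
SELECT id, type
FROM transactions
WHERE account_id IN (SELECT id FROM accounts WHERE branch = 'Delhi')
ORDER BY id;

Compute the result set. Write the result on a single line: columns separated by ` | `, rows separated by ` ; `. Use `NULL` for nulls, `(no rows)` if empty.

Inner query: accounts.id where branch = 'Delhi'.
Outer: keep transactions rows whose account_id is in that set.
Inner query → {1}

3 | fee ; 10 | debit ; 24 | fee ; 25 | debit ; 39 | fee ; 40 | debit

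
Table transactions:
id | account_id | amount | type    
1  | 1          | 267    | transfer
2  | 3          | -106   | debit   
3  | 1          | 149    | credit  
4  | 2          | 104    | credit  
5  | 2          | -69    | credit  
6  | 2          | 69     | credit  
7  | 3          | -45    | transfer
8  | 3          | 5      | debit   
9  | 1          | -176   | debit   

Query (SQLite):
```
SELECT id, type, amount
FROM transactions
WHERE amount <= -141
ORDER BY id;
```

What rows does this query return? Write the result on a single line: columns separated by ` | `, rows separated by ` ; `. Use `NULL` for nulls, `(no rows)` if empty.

amount <= -141: ids {9}

9 | debit | -176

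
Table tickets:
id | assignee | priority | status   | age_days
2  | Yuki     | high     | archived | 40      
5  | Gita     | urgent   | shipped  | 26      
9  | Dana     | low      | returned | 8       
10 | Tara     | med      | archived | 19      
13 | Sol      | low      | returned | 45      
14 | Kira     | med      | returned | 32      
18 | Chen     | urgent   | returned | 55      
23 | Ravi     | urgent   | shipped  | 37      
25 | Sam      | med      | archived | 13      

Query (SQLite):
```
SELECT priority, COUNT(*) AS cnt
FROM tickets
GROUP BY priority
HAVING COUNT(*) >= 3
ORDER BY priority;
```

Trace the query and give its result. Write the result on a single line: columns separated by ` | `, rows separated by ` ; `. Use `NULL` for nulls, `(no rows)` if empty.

med | 3 ; urgent | 3

Partition tickets by priority; compute COUNT(*) within each group.
HAVING: keep groups with count ≥ 3.
  high: ids {2} → COUNT(*)=1
  low: ids {9, 13} → COUNT(*)=2
  med: ids {10, 14, 25} → COUNT(*)=3
  urgent: ids {5, 18, 23} → COUNT(*)=3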